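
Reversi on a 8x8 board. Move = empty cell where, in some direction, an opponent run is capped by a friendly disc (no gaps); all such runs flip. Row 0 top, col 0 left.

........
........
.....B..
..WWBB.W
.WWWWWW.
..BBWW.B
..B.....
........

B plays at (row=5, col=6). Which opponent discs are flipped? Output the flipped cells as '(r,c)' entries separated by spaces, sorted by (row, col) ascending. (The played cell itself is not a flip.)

Answer: (4,5) (5,4) (5,5)

Derivation:
Dir NW: opp run (4,5) capped by B -> flip
Dir N: opp run (4,6), next='.' -> no flip
Dir NE: first cell '.' (not opp) -> no flip
Dir W: opp run (5,5) (5,4) capped by B -> flip
Dir E: first cell 'B' (not opp) -> no flip
Dir SW: first cell '.' (not opp) -> no flip
Dir S: first cell '.' (not opp) -> no flip
Dir SE: first cell '.' (not opp) -> no flip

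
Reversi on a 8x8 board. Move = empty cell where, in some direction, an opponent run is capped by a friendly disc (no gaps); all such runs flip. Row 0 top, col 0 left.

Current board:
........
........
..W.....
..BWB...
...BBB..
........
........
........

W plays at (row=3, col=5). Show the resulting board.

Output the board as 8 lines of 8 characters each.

Place W at (3,5); scan 8 dirs for brackets.
Dir NW: first cell '.' (not opp) -> no flip
Dir N: first cell '.' (not opp) -> no flip
Dir NE: first cell '.' (not opp) -> no flip
Dir W: opp run (3,4) capped by W -> flip
Dir E: first cell '.' (not opp) -> no flip
Dir SW: opp run (4,4), next='.' -> no flip
Dir S: opp run (4,5), next='.' -> no flip
Dir SE: first cell '.' (not opp) -> no flip
All flips: (3,4)

Answer: ........
........
..W.....
..BWWW..
...BBB..
........
........
........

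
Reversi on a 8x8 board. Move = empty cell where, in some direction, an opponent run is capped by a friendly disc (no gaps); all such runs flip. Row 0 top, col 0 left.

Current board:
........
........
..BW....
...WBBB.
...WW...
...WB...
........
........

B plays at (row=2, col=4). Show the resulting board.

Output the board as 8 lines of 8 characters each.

Answer: ........
........
..BBB...
...WBBB.
...WW...
...WB...
........
........

Derivation:
Place B at (2,4); scan 8 dirs for brackets.
Dir NW: first cell '.' (not opp) -> no flip
Dir N: first cell '.' (not opp) -> no flip
Dir NE: first cell '.' (not opp) -> no flip
Dir W: opp run (2,3) capped by B -> flip
Dir E: first cell '.' (not opp) -> no flip
Dir SW: opp run (3,3), next='.' -> no flip
Dir S: first cell 'B' (not opp) -> no flip
Dir SE: first cell 'B' (not opp) -> no flip
All flips: (2,3)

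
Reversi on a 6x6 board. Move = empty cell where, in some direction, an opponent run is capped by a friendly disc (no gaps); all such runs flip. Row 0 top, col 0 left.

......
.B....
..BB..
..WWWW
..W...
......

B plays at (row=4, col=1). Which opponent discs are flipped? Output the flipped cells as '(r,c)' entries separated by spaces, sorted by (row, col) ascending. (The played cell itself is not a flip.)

Answer: (3,2)

Derivation:
Dir NW: first cell '.' (not opp) -> no flip
Dir N: first cell '.' (not opp) -> no flip
Dir NE: opp run (3,2) capped by B -> flip
Dir W: first cell '.' (not opp) -> no flip
Dir E: opp run (4,2), next='.' -> no flip
Dir SW: first cell '.' (not opp) -> no flip
Dir S: first cell '.' (not opp) -> no flip
Dir SE: first cell '.' (not opp) -> no flip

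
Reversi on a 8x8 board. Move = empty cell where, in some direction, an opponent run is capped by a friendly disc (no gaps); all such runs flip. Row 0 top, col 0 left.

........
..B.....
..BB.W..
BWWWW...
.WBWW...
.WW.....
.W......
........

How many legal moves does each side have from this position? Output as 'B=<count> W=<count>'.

Answer: B=11 W=6

Derivation:
-- B to move --
(1,4): no bracket -> illegal
(1,5): no bracket -> illegal
(1,6): no bracket -> illegal
(2,0): flips 1 -> legal
(2,1): no bracket -> illegal
(2,4): flips 1 -> legal
(2,6): no bracket -> illegal
(3,5): flips 4 -> legal
(3,6): no bracket -> illegal
(4,0): flips 2 -> legal
(4,5): flips 3 -> legal
(5,0): flips 2 -> legal
(5,3): flips 2 -> legal
(5,4): no bracket -> illegal
(5,5): flips 2 -> legal
(6,0): flips 1 -> legal
(6,2): flips 1 -> legal
(6,3): flips 2 -> legal
(7,0): no bracket -> illegal
(7,1): no bracket -> illegal
(7,2): no bracket -> illegal
B mobility = 11
-- W to move --
(0,1): flips 2 -> legal
(0,2): flips 2 -> legal
(0,3): no bracket -> illegal
(1,1): flips 1 -> legal
(1,3): flips 2 -> legal
(1,4): flips 1 -> legal
(2,0): no bracket -> illegal
(2,1): no bracket -> illegal
(2,4): no bracket -> illegal
(4,0): no bracket -> illegal
(5,3): flips 1 -> legal
W mobility = 6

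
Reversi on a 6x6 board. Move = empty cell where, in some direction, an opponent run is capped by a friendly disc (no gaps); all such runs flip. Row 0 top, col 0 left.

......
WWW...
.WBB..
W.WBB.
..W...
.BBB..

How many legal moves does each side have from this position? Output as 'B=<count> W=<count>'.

Answer: B=6 W=5

Derivation:
-- B to move --
(0,0): flips 1 -> legal
(0,1): flips 1 -> legal
(0,2): flips 1 -> legal
(0,3): no bracket -> illegal
(1,3): no bracket -> illegal
(2,0): flips 1 -> legal
(3,1): flips 2 -> legal
(4,0): no bracket -> illegal
(4,1): flips 1 -> legal
(4,3): no bracket -> illegal
B mobility = 6
-- W to move --
(1,3): no bracket -> illegal
(1,4): flips 1 -> legal
(2,4): flips 3 -> legal
(2,5): no bracket -> illegal
(3,1): no bracket -> illegal
(3,5): flips 2 -> legal
(4,0): no bracket -> illegal
(4,1): no bracket -> illegal
(4,3): no bracket -> illegal
(4,4): flips 2 -> legal
(4,5): flips 2 -> legal
(5,0): no bracket -> illegal
(5,4): no bracket -> illegal
W mobility = 5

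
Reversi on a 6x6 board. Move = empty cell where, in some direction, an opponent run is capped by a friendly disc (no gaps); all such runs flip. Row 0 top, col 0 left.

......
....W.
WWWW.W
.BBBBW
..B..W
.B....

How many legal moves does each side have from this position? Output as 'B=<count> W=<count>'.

Answer: B=5 W=7

Derivation:
-- B to move --
(0,3): no bracket -> illegal
(0,4): no bracket -> illegal
(0,5): flips 2 -> legal
(1,0): flips 1 -> legal
(1,1): flips 2 -> legal
(1,2): flips 2 -> legal
(1,3): flips 2 -> legal
(1,5): no bracket -> illegal
(2,4): no bracket -> illegal
(3,0): no bracket -> illegal
(4,4): no bracket -> illegal
(5,4): no bracket -> illegal
(5,5): no bracket -> illegal
B mobility = 5
-- W to move --
(2,4): no bracket -> illegal
(3,0): flips 4 -> legal
(4,0): flips 1 -> legal
(4,1): flips 2 -> legal
(4,3): flips 3 -> legal
(4,4): flips 1 -> legal
(5,0): no bracket -> illegal
(5,2): flips 2 -> legal
(5,3): flips 2 -> legal
W mobility = 7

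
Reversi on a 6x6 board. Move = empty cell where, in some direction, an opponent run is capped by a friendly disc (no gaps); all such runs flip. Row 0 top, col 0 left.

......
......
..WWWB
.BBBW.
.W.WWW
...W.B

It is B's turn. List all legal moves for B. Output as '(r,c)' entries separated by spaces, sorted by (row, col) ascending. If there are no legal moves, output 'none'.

(1,1): flips 1 -> legal
(1,2): flips 1 -> legal
(1,3): flips 2 -> legal
(1,4): flips 1 -> legal
(1,5): flips 1 -> legal
(2,1): flips 3 -> legal
(3,0): no bracket -> illegal
(3,5): flips 2 -> legal
(4,0): no bracket -> illegal
(4,2): no bracket -> illegal
(5,0): flips 1 -> legal
(5,1): flips 1 -> legal
(5,2): flips 2 -> legal
(5,4): flips 1 -> legal

Answer: (1,1) (1,2) (1,3) (1,4) (1,5) (2,1) (3,5) (5,0) (5,1) (5,2) (5,4)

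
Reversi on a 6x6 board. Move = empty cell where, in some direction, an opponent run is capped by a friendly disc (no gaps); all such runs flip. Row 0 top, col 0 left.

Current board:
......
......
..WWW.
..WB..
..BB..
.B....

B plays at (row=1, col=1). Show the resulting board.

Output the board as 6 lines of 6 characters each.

Answer: ......
.B....
..BWW.
..WB..
..BB..
.B....

Derivation:
Place B at (1,1); scan 8 dirs for brackets.
Dir NW: first cell '.' (not opp) -> no flip
Dir N: first cell '.' (not opp) -> no flip
Dir NE: first cell '.' (not opp) -> no flip
Dir W: first cell '.' (not opp) -> no flip
Dir E: first cell '.' (not opp) -> no flip
Dir SW: first cell '.' (not opp) -> no flip
Dir S: first cell '.' (not opp) -> no flip
Dir SE: opp run (2,2) capped by B -> flip
All flips: (2,2)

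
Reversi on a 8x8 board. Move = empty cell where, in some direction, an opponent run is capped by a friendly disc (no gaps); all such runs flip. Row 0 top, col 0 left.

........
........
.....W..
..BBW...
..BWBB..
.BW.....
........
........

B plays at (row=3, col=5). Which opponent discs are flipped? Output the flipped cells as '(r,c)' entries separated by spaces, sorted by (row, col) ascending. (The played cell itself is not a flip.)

Answer: (3,4)

Derivation:
Dir NW: first cell '.' (not opp) -> no flip
Dir N: opp run (2,5), next='.' -> no flip
Dir NE: first cell '.' (not opp) -> no flip
Dir W: opp run (3,4) capped by B -> flip
Dir E: first cell '.' (not opp) -> no flip
Dir SW: first cell 'B' (not opp) -> no flip
Dir S: first cell 'B' (not opp) -> no flip
Dir SE: first cell '.' (not opp) -> no flip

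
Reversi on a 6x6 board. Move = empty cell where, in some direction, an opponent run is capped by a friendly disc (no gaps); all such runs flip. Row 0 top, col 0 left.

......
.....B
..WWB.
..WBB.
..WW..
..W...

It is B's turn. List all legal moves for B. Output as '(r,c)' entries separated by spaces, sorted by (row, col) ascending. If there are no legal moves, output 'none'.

Answer: (1,1) (1,2) (1,3) (2,1) (3,1) (5,1) (5,3)

Derivation:
(1,1): flips 1 -> legal
(1,2): flips 1 -> legal
(1,3): flips 1 -> legal
(1,4): no bracket -> illegal
(2,1): flips 2 -> legal
(3,1): flips 1 -> legal
(4,1): no bracket -> illegal
(4,4): no bracket -> illegal
(5,1): flips 1 -> legal
(5,3): flips 1 -> legal
(5,4): no bracket -> illegal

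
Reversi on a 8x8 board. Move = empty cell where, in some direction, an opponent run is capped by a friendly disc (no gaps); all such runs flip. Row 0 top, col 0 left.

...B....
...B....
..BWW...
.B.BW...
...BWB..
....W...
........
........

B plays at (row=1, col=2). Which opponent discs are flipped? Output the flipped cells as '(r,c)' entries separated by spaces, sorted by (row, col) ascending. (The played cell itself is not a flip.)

Dir NW: first cell '.' (not opp) -> no flip
Dir N: first cell '.' (not opp) -> no flip
Dir NE: first cell 'B' (not opp) -> no flip
Dir W: first cell '.' (not opp) -> no flip
Dir E: first cell 'B' (not opp) -> no flip
Dir SW: first cell '.' (not opp) -> no flip
Dir S: first cell 'B' (not opp) -> no flip
Dir SE: opp run (2,3) (3,4) capped by B -> flip

Answer: (2,3) (3,4)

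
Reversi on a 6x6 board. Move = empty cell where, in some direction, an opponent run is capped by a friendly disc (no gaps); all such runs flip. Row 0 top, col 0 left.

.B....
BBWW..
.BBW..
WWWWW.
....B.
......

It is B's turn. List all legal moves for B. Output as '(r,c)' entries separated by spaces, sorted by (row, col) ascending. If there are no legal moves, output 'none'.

(0,2): flips 1 -> legal
(0,3): flips 1 -> legal
(0,4): flips 1 -> legal
(1,4): flips 2 -> legal
(2,0): no bracket -> illegal
(2,4): flips 2 -> legal
(2,5): no bracket -> illegal
(3,5): no bracket -> illegal
(4,0): flips 1 -> legal
(4,1): flips 1 -> legal
(4,2): flips 1 -> legal
(4,3): flips 1 -> legal
(4,5): flips 3 -> legal

Answer: (0,2) (0,3) (0,4) (1,4) (2,4) (4,0) (4,1) (4,2) (4,3) (4,5)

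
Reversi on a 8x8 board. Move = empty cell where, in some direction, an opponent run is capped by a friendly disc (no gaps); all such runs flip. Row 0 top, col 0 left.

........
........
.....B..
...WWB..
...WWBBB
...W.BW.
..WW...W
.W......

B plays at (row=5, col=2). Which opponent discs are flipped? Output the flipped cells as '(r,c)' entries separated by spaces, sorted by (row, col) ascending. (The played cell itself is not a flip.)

Answer: (3,4) (4,3)

Derivation:
Dir NW: first cell '.' (not opp) -> no flip
Dir N: first cell '.' (not opp) -> no flip
Dir NE: opp run (4,3) (3,4) capped by B -> flip
Dir W: first cell '.' (not opp) -> no flip
Dir E: opp run (5,3), next='.' -> no flip
Dir SW: first cell '.' (not opp) -> no flip
Dir S: opp run (6,2), next='.' -> no flip
Dir SE: opp run (6,3), next='.' -> no flip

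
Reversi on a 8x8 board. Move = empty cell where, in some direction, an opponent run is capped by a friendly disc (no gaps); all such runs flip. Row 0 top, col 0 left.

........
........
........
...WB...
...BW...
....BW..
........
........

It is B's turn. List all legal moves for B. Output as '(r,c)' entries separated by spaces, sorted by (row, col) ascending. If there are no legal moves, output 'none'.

(2,2): no bracket -> illegal
(2,3): flips 1 -> legal
(2,4): no bracket -> illegal
(3,2): flips 1 -> legal
(3,5): no bracket -> illegal
(4,2): no bracket -> illegal
(4,5): flips 1 -> legal
(4,6): no bracket -> illegal
(5,3): no bracket -> illegal
(5,6): flips 1 -> legal
(6,4): no bracket -> illegal
(6,5): no bracket -> illegal
(6,6): no bracket -> illegal

Answer: (2,3) (3,2) (4,5) (5,6)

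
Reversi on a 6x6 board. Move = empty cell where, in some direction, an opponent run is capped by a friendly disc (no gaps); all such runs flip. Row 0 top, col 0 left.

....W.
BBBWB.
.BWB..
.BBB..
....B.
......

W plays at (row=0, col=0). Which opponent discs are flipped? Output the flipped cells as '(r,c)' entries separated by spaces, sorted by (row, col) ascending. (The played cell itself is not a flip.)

Answer: (1,1)

Derivation:
Dir NW: edge -> no flip
Dir N: edge -> no flip
Dir NE: edge -> no flip
Dir W: edge -> no flip
Dir E: first cell '.' (not opp) -> no flip
Dir SW: edge -> no flip
Dir S: opp run (1,0), next='.' -> no flip
Dir SE: opp run (1,1) capped by W -> flip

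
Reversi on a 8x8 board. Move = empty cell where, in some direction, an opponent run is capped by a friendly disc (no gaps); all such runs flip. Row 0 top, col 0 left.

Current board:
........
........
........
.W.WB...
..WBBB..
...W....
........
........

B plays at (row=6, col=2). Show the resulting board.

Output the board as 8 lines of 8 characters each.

Place B at (6,2); scan 8 dirs for brackets.
Dir NW: first cell '.' (not opp) -> no flip
Dir N: first cell '.' (not opp) -> no flip
Dir NE: opp run (5,3) capped by B -> flip
Dir W: first cell '.' (not opp) -> no flip
Dir E: first cell '.' (not opp) -> no flip
Dir SW: first cell '.' (not opp) -> no flip
Dir S: first cell '.' (not opp) -> no flip
Dir SE: first cell '.' (not opp) -> no flip
All flips: (5,3)

Answer: ........
........
........
.W.WB...
..WBBB..
...B....
..B.....
........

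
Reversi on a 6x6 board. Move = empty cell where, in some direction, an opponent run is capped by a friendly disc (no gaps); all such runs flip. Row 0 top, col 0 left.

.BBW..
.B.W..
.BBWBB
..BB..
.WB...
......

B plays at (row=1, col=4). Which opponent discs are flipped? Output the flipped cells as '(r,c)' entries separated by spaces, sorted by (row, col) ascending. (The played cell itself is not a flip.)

Dir NW: opp run (0,3), next=edge -> no flip
Dir N: first cell '.' (not opp) -> no flip
Dir NE: first cell '.' (not opp) -> no flip
Dir W: opp run (1,3), next='.' -> no flip
Dir E: first cell '.' (not opp) -> no flip
Dir SW: opp run (2,3) capped by B -> flip
Dir S: first cell 'B' (not opp) -> no flip
Dir SE: first cell 'B' (not opp) -> no flip

Answer: (2,3)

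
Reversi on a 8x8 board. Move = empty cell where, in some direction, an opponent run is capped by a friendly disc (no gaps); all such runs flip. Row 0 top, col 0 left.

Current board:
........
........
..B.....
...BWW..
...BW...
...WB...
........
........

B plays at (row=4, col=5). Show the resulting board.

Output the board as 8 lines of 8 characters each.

Place B at (4,5); scan 8 dirs for brackets.
Dir NW: opp run (3,4), next='.' -> no flip
Dir N: opp run (3,5), next='.' -> no flip
Dir NE: first cell '.' (not opp) -> no flip
Dir W: opp run (4,4) capped by B -> flip
Dir E: first cell '.' (not opp) -> no flip
Dir SW: first cell 'B' (not opp) -> no flip
Dir S: first cell '.' (not opp) -> no flip
Dir SE: first cell '.' (not opp) -> no flip
All flips: (4,4)

Answer: ........
........
..B.....
...BWW..
...BBB..
...WB...
........
........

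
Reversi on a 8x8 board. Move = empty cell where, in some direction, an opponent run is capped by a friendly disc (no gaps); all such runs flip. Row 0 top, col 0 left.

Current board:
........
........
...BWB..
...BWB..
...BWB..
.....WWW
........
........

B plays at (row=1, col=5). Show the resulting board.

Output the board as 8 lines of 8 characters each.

Place B at (1,5); scan 8 dirs for brackets.
Dir NW: first cell '.' (not opp) -> no flip
Dir N: first cell '.' (not opp) -> no flip
Dir NE: first cell '.' (not opp) -> no flip
Dir W: first cell '.' (not opp) -> no flip
Dir E: first cell '.' (not opp) -> no flip
Dir SW: opp run (2,4) capped by B -> flip
Dir S: first cell 'B' (not opp) -> no flip
Dir SE: first cell '.' (not opp) -> no flip
All flips: (2,4)

Answer: ........
.....B..
...BBB..
...BWB..
...BWB..
.....WWW
........
........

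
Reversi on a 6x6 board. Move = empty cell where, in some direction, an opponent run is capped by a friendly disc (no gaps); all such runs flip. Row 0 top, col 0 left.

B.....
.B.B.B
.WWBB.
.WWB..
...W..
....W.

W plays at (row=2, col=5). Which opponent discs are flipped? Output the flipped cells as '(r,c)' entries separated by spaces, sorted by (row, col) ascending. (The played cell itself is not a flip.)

Dir NW: first cell '.' (not opp) -> no flip
Dir N: opp run (1,5), next='.' -> no flip
Dir NE: edge -> no flip
Dir W: opp run (2,4) (2,3) capped by W -> flip
Dir E: edge -> no flip
Dir SW: first cell '.' (not opp) -> no flip
Dir S: first cell '.' (not opp) -> no flip
Dir SE: edge -> no flip

Answer: (2,3) (2,4)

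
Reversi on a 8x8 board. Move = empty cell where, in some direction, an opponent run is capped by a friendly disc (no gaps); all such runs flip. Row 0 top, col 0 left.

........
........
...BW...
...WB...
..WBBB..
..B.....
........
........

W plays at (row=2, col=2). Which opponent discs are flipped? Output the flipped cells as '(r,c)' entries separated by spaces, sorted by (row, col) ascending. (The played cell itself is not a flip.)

Dir NW: first cell '.' (not opp) -> no flip
Dir N: first cell '.' (not opp) -> no flip
Dir NE: first cell '.' (not opp) -> no flip
Dir W: first cell '.' (not opp) -> no flip
Dir E: opp run (2,3) capped by W -> flip
Dir SW: first cell '.' (not opp) -> no flip
Dir S: first cell '.' (not opp) -> no flip
Dir SE: first cell 'W' (not opp) -> no flip

Answer: (2,3)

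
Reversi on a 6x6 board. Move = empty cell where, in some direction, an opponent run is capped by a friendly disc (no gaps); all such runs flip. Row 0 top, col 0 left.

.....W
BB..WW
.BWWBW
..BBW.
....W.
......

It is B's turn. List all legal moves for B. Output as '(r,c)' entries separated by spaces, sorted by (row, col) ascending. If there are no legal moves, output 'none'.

Answer: (0,4) (1,2) (1,3) (3,5) (5,4) (5,5)

Derivation:
(0,3): no bracket -> illegal
(0,4): flips 1 -> legal
(1,2): flips 1 -> legal
(1,3): flips 1 -> legal
(3,1): no bracket -> illegal
(3,5): flips 1 -> legal
(4,3): no bracket -> illegal
(4,5): no bracket -> illegal
(5,3): no bracket -> illegal
(5,4): flips 2 -> legal
(5,5): flips 1 -> legal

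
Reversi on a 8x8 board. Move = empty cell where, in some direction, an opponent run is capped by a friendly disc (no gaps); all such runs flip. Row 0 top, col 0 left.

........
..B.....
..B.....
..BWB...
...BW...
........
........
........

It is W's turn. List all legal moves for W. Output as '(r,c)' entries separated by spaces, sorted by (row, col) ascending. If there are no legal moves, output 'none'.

Answer: (1,1) (2,4) (3,1) (3,5) (4,2) (5,3)

Derivation:
(0,1): no bracket -> illegal
(0,2): no bracket -> illegal
(0,3): no bracket -> illegal
(1,1): flips 1 -> legal
(1,3): no bracket -> illegal
(2,1): no bracket -> illegal
(2,3): no bracket -> illegal
(2,4): flips 1 -> legal
(2,5): no bracket -> illegal
(3,1): flips 1 -> legal
(3,5): flips 1 -> legal
(4,1): no bracket -> illegal
(4,2): flips 1 -> legal
(4,5): no bracket -> illegal
(5,2): no bracket -> illegal
(5,3): flips 1 -> legal
(5,4): no bracket -> illegal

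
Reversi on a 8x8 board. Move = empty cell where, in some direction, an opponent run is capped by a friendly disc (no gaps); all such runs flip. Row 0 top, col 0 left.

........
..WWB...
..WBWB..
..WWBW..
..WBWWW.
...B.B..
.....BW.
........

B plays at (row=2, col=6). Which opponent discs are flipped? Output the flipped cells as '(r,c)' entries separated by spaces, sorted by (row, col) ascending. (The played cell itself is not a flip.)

Dir NW: first cell '.' (not opp) -> no flip
Dir N: first cell '.' (not opp) -> no flip
Dir NE: first cell '.' (not opp) -> no flip
Dir W: first cell 'B' (not opp) -> no flip
Dir E: first cell '.' (not opp) -> no flip
Dir SW: opp run (3,5) (4,4) capped by B -> flip
Dir S: first cell '.' (not opp) -> no flip
Dir SE: first cell '.' (not opp) -> no flip

Answer: (3,5) (4,4)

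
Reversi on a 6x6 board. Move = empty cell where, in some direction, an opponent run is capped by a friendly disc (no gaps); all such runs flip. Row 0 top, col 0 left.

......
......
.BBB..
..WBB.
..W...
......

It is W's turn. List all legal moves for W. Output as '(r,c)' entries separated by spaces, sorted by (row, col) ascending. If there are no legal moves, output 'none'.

(1,0): flips 1 -> legal
(1,1): no bracket -> illegal
(1,2): flips 1 -> legal
(1,3): no bracket -> illegal
(1,4): flips 1 -> legal
(2,0): no bracket -> illegal
(2,4): flips 1 -> legal
(2,5): no bracket -> illegal
(3,0): no bracket -> illegal
(3,1): no bracket -> illegal
(3,5): flips 2 -> legal
(4,3): no bracket -> illegal
(4,4): no bracket -> illegal
(4,5): no bracket -> illegal

Answer: (1,0) (1,2) (1,4) (2,4) (3,5)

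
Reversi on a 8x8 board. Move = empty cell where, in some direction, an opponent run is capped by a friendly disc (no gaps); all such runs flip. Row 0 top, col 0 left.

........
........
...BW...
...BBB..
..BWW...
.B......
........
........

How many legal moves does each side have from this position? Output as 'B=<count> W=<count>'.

Answer: B=9 W=7

Derivation:
-- B to move --
(1,3): flips 1 -> legal
(1,4): flips 1 -> legal
(1,5): flips 1 -> legal
(2,5): flips 1 -> legal
(3,2): no bracket -> illegal
(4,5): flips 2 -> legal
(5,2): flips 1 -> legal
(5,3): flips 2 -> legal
(5,4): flips 1 -> legal
(5,5): flips 1 -> legal
B mobility = 9
-- W to move --
(1,2): no bracket -> illegal
(1,3): flips 2 -> legal
(1,4): no bracket -> illegal
(2,2): flips 2 -> legal
(2,5): flips 1 -> legal
(2,6): flips 1 -> legal
(3,1): no bracket -> illegal
(3,2): no bracket -> illegal
(3,6): no bracket -> illegal
(4,0): no bracket -> illegal
(4,1): flips 1 -> legal
(4,5): no bracket -> illegal
(4,6): flips 1 -> legal
(5,0): no bracket -> illegal
(5,2): no bracket -> illegal
(5,3): no bracket -> illegal
(6,0): flips 3 -> legal
(6,1): no bracket -> illegal
(6,2): no bracket -> illegal
W mobility = 7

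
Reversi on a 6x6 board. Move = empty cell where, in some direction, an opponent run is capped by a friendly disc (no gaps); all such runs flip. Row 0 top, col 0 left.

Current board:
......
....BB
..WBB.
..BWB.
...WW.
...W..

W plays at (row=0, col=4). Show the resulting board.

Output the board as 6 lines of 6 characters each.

Place W at (0,4); scan 8 dirs for brackets.
Dir NW: edge -> no flip
Dir N: edge -> no flip
Dir NE: edge -> no flip
Dir W: first cell '.' (not opp) -> no flip
Dir E: first cell '.' (not opp) -> no flip
Dir SW: first cell '.' (not opp) -> no flip
Dir S: opp run (1,4) (2,4) (3,4) capped by W -> flip
Dir SE: opp run (1,5), next=edge -> no flip
All flips: (1,4) (2,4) (3,4)

Answer: ....W.
....WB
..WBW.
..BWW.
...WW.
...W..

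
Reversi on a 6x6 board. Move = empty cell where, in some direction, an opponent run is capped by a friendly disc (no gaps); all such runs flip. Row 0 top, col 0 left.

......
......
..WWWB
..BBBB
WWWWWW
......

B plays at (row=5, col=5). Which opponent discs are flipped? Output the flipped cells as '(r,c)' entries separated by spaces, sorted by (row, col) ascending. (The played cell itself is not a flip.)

Dir NW: opp run (4,4) capped by B -> flip
Dir N: opp run (4,5) capped by B -> flip
Dir NE: edge -> no flip
Dir W: first cell '.' (not opp) -> no flip
Dir E: edge -> no flip
Dir SW: edge -> no flip
Dir S: edge -> no flip
Dir SE: edge -> no flip

Answer: (4,4) (4,5)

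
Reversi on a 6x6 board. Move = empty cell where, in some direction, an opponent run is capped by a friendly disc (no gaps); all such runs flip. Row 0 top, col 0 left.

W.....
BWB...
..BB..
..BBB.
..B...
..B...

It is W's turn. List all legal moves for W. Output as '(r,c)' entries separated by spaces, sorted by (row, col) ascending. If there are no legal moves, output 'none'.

(0,1): no bracket -> illegal
(0,2): no bracket -> illegal
(0,3): no bracket -> illegal
(1,3): flips 1 -> legal
(1,4): no bracket -> illegal
(2,0): flips 1 -> legal
(2,1): no bracket -> illegal
(2,4): no bracket -> illegal
(2,5): no bracket -> illegal
(3,1): no bracket -> illegal
(3,5): no bracket -> illegal
(4,1): no bracket -> illegal
(4,3): no bracket -> illegal
(4,4): flips 2 -> legal
(4,5): no bracket -> illegal
(5,1): no bracket -> illegal
(5,3): no bracket -> illegal

Answer: (1,3) (2,0) (4,4)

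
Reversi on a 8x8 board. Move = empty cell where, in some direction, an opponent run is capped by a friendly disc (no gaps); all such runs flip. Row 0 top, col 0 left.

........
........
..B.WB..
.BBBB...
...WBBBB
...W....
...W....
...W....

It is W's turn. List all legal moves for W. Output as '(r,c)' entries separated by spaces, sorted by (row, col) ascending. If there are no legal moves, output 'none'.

Answer: (1,6) (2,1) (2,3) (2,6) (3,5) (4,2) (5,4)

Derivation:
(1,1): no bracket -> illegal
(1,2): no bracket -> illegal
(1,3): no bracket -> illegal
(1,4): no bracket -> illegal
(1,5): no bracket -> illegal
(1,6): flips 2 -> legal
(2,0): no bracket -> illegal
(2,1): flips 1 -> legal
(2,3): flips 1 -> legal
(2,6): flips 1 -> legal
(3,0): no bracket -> illegal
(3,5): flips 1 -> legal
(3,6): no bracket -> illegal
(3,7): no bracket -> illegal
(4,0): no bracket -> illegal
(4,1): no bracket -> illegal
(4,2): flips 1 -> legal
(5,4): flips 2 -> legal
(5,5): no bracket -> illegal
(5,6): no bracket -> illegal
(5,7): no bracket -> illegal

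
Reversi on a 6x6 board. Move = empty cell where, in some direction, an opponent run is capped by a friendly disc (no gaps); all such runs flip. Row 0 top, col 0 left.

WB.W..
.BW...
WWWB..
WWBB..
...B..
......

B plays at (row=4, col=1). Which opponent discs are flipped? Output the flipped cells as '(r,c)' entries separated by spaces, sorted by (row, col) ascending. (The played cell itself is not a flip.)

Dir NW: opp run (3,0), next=edge -> no flip
Dir N: opp run (3,1) (2,1) capped by B -> flip
Dir NE: first cell 'B' (not opp) -> no flip
Dir W: first cell '.' (not opp) -> no flip
Dir E: first cell '.' (not opp) -> no flip
Dir SW: first cell '.' (not opp) -> no flip
Dir S: first cell '.' (not opp) -> no flip
Dir SE: first cell '.' (not opp) -> no flip

Answer: (2,1) (3,1)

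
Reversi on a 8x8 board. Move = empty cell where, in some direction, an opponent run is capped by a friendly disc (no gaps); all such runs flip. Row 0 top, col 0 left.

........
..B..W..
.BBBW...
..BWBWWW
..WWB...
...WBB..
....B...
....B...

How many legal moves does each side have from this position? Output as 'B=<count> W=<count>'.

Answer: B=8 W=12

Derivation:
-- B to move --
(0,4): no bracket -> illegal
(0,5): no bracket -> illegal
(0,6): no bracket -> illegal
(1,3): no bracket -> illegal
(1,4): flips 1 -> legal
(1,6): no bracket -> illegal
(2,5): flips 1 -> legal
(2,6): flips 1 -> legal
(2,7): no bracket -> illegal
(3,1): flips 2 -> legal
(4,1): flips 2 -> legal
(4,5): no bracket -> illegal
(4,6): no bracket -> illegal
(4,7): no bracket -> illegal
(5,1): no bracket -> illegal
(5,2): flips 3 -> legal
(6,2): flips 1 -> legal
(6,3): flips 3 -> legal
B mobility = 8
-- W to move --
(0,1): no bracket -> illegal
(0,2): flips 3 -> legal
(0,3): no bracket -> illegal
(1,0): flips 2 -> legal
(1,1): flips 1 -> legal
(1,3): flips 1 -> legal
(1,4): no bracket -> illegal
(2,0): flips 3 -> legal
(2,5): flips 1 -> legal
(3,0): no bracket -> illegal
(3,1): flips 1 -> legal
(4,1): no bracket -> illegal
(4,5): flips 1 -> legal
(4,6): no bracket -> illegal
(5,6): flips 2 -> legal
(6,3): no bracket -> illegal
(6,5): flips 1 -> legal
(6,6): flips 2 -> legal
(7,3): no bracket -> illegal
(7,5): flips 1 -> legal
W mobility = 12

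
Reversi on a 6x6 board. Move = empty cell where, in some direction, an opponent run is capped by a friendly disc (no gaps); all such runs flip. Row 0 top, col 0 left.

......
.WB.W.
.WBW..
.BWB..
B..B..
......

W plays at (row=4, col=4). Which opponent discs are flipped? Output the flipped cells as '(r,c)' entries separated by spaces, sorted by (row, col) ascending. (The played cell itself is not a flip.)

Answer: (2,2) (3,3)

Derivation:
Dir NW: opp run (3,3) (2,2) capped by W -> flip
Dir N: first cell '.' (not opp) -> no flip
Dir NE: first cell '.' (not opp) -> no flip
Dir W: opp run (4,3), next='.' -> no flip
Dir E: first cell '.' (not opp) -> no flip
Dir SW: first cell '.' (not opp) -> no flip
Dir S: first cell '.' (not opp) -> no flip
Dir SE: first cell '.' (not opp) -> no flip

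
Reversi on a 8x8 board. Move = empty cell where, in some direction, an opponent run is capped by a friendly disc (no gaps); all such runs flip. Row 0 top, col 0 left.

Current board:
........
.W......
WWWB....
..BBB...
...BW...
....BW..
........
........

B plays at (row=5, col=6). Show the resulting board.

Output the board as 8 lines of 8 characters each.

Place B at (5,6); scan 8 dirs for brackets.
Dir NW: first cell '.' (not opp) -> no flip
Dir N: first cell '.' (not opp) -> no flip
Dir NE: first cell '.' (not opp) -> no flip
Dir W: opp run (5,5) capped by B -> flip
Dir E: first cell '.' (not opp) -> no flip
Dir SW: first cell '.' (not opp) -> no flip
Dir S: first cell '.' (not opp) -> no flip
Dir SE: first cell '.' (not opp) -> no flip
All flips: (5,5)

Answer: ........
.W......
WWWB....
..BBB...
...BW...
....BBB.
........
........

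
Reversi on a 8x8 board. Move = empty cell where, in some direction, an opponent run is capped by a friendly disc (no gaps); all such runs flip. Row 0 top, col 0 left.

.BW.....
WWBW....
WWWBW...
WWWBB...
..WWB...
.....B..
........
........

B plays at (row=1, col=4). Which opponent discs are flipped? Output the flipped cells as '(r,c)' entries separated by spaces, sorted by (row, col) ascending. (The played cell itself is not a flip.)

Dir NW: first cell '.' (not opp) -> no flip
Dir N: first cell '.' (not opp) -> no flip
Dir NE: first cell '.' (not opp) -> no flip
Dir W: opp run (1,3) capped by B -> flip
Dir E: first cell '.' (not opp) -> no flip
Dir SW: first cell 'B' (not opp) -> no flip
Dir S: opp run (2,4) capped by B -> flip
Dir SE: first cell '.' (not opp) -> no flip

Answer: (1,3) (2,4)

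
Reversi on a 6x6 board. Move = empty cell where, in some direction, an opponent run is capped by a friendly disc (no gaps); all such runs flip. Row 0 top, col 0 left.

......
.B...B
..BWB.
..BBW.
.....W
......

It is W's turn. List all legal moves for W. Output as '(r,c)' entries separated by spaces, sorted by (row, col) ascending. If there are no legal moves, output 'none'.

Answer: (1,4) (2,1) (2,5) (3,1) (4,1) (4,3)

Derivation:
(0,0): no bracket -> illegal
(0,1): no bracket -> illegal
(0,2): no bracket -> illegal
(0,4): no bracket -> illegal
(0,5): no bracket -> illegal
(1,0): no bracket -> illegal
(1,2): no bracket -> illegal
(1,3): no bracket -> illegal
(1,4): flips 1 -> legal
(2,0): no bracket -> illegal
(2,1): flips 1 -> legal
(2,5): flips 1 -> legal
(3,1): flips 2 -> legal
(3,5): no bracket -> illegal
(4,1): flips 1 -> legal
(4,2): no bracket -> illegal
(4,3): flips 1 -> legal
(4,4): no bracket -> illegal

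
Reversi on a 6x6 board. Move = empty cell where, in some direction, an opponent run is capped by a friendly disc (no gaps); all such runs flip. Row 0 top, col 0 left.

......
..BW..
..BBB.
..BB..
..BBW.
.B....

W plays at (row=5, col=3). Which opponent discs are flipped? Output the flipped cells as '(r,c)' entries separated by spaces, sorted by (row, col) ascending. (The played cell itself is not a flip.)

Dir NW: opp run (4,2), next='.' -> no flip
Dir N: opp run (4,3) (3,3) (2,3) capped by W -> flip
Dir NE: first cell 'W' (not opp) -> no flip
Dir W: first cell '.' (not opp) -> no flip
Dir E: first cell '.' (not opp) -> no flip
Dir SW: edge -> no flip
Dir S: edge -> no flip
Dir SE: edge -> no flip

Answer: (2,3) (3,3) (4,3)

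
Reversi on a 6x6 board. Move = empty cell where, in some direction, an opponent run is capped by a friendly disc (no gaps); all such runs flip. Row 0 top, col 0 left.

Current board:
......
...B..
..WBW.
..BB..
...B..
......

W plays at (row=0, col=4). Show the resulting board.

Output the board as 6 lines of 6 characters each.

Answer: ....W.
...W..
..WBW.
..BB..
...B..
......

Derivation:
Place W at (0,4); scan 8 dirs for brackets.
Dir NW: edge -> no flip
Dir N: edge -> no flip
Dir NE: edge -> no flip
Dir W: first cell '.' (not opp) -> no flip
Dir E: first cell '.' (not opp) -> no flip
Dir SW: opp run (1,3) capped by W -> flip
Dir S: first cell '.' (not opp) -> no flip
Dir SE: first cell '.' (not opp) -> no flip
All flips: (1,3)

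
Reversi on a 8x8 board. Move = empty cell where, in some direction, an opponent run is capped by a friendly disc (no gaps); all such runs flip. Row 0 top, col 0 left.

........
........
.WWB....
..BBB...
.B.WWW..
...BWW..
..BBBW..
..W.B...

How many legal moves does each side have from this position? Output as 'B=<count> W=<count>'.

-- B to move --
(1,0): flips 1 -> legal
(1,1): flips 1 -> legal
(1,2): flips 1 -> legal
(1,3): no bracket -> illegal
(2,0): flips 2 -> legal
(3,0): no bracket -> illegal
(3,1): no bracket -> illegal
(3,5): flips 1 -> legal
(3,6): flips 2 -> legal
(4,2): no bracket -> illegal
(4,6): flips 1 -> legal
(5,2): flips 1 -> legal
(5,6): flips 4 -> legal
(6,1): no bracket -> illegal
(6,6): flips 3 -> legal
(7,1): no bracket -> illegal
(7,3): no bracket -> illegal
(7,5): no bracket -> illegal
(7,6): flips 3 -> legal
B mobility = 11
-- W to move --
(1,2): flips 2 -> legal
(1,3): flips 2 -> legal
(1,4): no bracket -> illegal
(2,4): flips 2 -> legal
(2,5): flips 1 -> legal
(3,0): no bracket -> illegal
(3,1): no bracket -> illegal
(3,5): no bracket -> illegal
(4,0): no bracket -> illegal
(4,2): flips 1 -> legal
(5,0): no bracket -> illegal
(5,1): no bracket -> illegal
(5,2): flips 2 -> legal
(6,1): flips 3 -> legal
(7,1): flips 2 -> legal
(7,3): flips 3 -> legal
(7,5): no bracket -> illegal
W mobility = 9

Answer: B=11 W=9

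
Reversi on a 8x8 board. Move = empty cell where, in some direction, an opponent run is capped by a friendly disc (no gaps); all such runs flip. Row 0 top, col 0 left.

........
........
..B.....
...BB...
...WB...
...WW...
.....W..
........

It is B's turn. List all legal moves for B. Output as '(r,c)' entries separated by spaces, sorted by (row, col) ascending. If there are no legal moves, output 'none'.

Answer: (4,2) (5,2) (6,2) (6,3) (6,4)

Derivation:
(3,2): no bracket -> illegal
(4,2): flips 1 -> legal
(4,5): no bracket -> illegal
(5,2): flips 1 -> legal
(5,5): no bracket -> illegal
(5,6): no bracket -> illegal
(6,2): flips 1 -> legal
(6,3): flips 2 -> legal
(6,4): flips 1 -> legal
(6,6): no bracket -> illegal
(7,4): no bracket -> illegal
(7,5): no bracket -> illegal
(7,6): no bracket -> illegal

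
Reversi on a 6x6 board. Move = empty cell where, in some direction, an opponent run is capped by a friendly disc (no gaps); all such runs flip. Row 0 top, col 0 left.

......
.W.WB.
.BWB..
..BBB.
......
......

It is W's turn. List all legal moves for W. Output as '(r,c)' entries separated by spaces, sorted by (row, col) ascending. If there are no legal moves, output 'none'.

Answer: (1,5) (2,0) (2,4) (3,1) (4,2) (4,3) (4,4)

Derivation:
(0,3): no bracket -> illegal
(0,4): no bracket -> illegal
(0,5): no bracket -> illegal
(1,0): no bracket -> illegal
(1,2): no bracket -> illegal
(1,5): flips 1 -> legal
(2,0): flips 1 -> legal
(2,4): flips 1 -> legal
(2,5): no bracket -> illegal
(3,0): no bracket -> illegal
(3,1): flips 1 -> legal
(3,5): no bracket -> illegal
(4,1): no bracket -> illegal
(4,2): flips 1 -> legal
(4,3): flips 2 -> legal
(4,4): flips 1 -> legal
(4,5): no bracket -> illegal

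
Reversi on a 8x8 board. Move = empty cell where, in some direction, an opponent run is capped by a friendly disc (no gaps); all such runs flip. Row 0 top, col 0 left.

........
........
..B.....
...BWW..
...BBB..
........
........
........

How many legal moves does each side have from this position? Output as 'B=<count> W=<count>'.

Answer: B=5 W=6

Derivation:
-- B to move --
(2,3): flips 1 -> legal
(2,4): flips 1 -> legal
(2,5): flips 2 -> legal
(2,6): flips 1 -> legal
(3,6): flips 2 -> legal
(4,6): no bracket -> illegal
B mobility = 5
-- W to move --
(1,1): no bracket -> illegal
(1,2): no bracket -> illegal
(1,3): no bracket -> illegal
(2,1): no bracket -> illegal
(2,3): no bracket -> illegal
(2,4): no bracket -> illegal
(3,1): no bracket -> illegal
(3,2): flips 1 -> legal
(3,6): no bracket -> illegal
(4,2): no bracket -> illegal
(4,6): no bracket -> illegal
(5,2): flips 1 -> legal
(5,3): flips 1 -> legal
(5,4): flips 1 -> legal
(5,5): flips 1 -> legal
(5,6): flips 1 -> legal
W mobility = 6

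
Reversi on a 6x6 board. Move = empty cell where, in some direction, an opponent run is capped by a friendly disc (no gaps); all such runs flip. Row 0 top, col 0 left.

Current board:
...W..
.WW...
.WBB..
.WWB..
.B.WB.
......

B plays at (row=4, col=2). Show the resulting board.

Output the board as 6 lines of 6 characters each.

Answer: ...W..
.WW...
.WBB..
.WBB..
.BBBB.
......

Derivation:
Place B at (4,2); scan 8 dirs for brackets.
Dir NW: opp run (3,1), next='.' -> no flip
Dir N: opp run (3,2) capped by B -> flip
Dir NE: first cell 'B' (not opp) -> no flip
Dir W: first cell 'B' (not opp) -> no flip
Dir E: opp run (4,3) capped by B -> flip
Dir SW: first cell '.' (not opp) -> no flip
Dir S: first cell '.' (not opp) -> no flip
Dir SE: first cell '.' (not opp) -> no flip
All flips: (3,2) (4,3)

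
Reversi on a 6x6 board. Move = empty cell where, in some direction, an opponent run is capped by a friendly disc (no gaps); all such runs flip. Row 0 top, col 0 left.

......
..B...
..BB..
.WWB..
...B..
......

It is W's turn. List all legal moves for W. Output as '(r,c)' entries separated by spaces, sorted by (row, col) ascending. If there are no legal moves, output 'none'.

Answer: (0,2) (1,3) (1,4) (3,4) (5,4)

Derivation:
(0,1): no bracket -> illegal
(0,2): flips 2 -> legal
(0,3): no bracket -> illegal
(1,1): no bracket -> illegal
(1,3): flips 1 -> legal
(1,4): flips 1 -> legal
(2,1): no bracket -> illegal
(2,4): no bracket -> illegal
(3,4): flips 1 -> legal
(4,2): no bracket -> illegal
(4,4): no bracket -> illegal
(5,2): no bracket -> illegal
(5,3): no bracket -> illegal
(5,4): flips 1 -> legal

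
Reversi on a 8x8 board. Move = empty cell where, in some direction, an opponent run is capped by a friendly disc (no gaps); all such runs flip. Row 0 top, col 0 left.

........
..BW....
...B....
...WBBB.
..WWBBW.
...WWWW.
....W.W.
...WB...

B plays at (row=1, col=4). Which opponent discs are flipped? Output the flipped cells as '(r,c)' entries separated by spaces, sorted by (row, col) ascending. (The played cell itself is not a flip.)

Answer: (1,3)

Derivation:
Dir NW: first cell '.' (not opp) -> no flip
Dir N: first cell '.' (not opp) -> no flip
Dir NE: first cell '.' (not opp) -> no flip
Dir W: opp run (1,3) capped by B -> flip
Dir E: first cell '.' (not opp) -> no flip
Dir SW: first cell 'B' (not opp) -> no flip
Dir S: first cell '.' (not opp) -> no flip
Dir SE: first cell '.' (not opp) -> no flip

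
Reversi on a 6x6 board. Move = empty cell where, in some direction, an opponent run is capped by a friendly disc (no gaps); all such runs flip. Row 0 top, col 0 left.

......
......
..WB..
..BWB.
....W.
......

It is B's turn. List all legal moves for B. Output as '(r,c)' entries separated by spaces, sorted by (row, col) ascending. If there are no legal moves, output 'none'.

Answer: (1,2) (2,1) (4,3) (5,4)

Derivation:
(1,1): no bracket -> illegal
(1,2): flips 1 -> legal
(1,3): no bracket -> illegal
(2,1): flips 1 -> legal
(2,4): no bracket -> illegal
(3,1): no bracket -> illegal
(3,5): no bracket -> illegal
(4,2): no bracket -> illegal
(4,3): flips 1 -> legal
(4,5): no bracket -> illegal
(5,3): no bracket -> illegal
(5,4): flips 1 -> legal
(5,5): no bracket -> illegal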